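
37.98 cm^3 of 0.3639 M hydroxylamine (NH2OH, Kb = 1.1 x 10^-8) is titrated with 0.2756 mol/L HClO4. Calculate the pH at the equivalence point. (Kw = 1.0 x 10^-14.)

3.42

n(NH2OH) = 0.3639 x 0.03798 = 0.01382 mol; V(HClO4) at equivalence = 0.01382/0.2756 = 0.05015 L.
At equivalence the base is fully converted to NH3OH+; total volume = 0.08813 L, so [NH3OH+] = 0.01382/0.08813 = 0.1568 M.
Ka(NH3OH+) = Kw/Kb = 1.0e-14 / 1.1 x 10^-8 = 9.09e-7.
[H^+] = sqrt(Ka x [NH3OH+]) = sqrt(9.09e-7 x 0.1568) = 0.000378 M.
pH = -log(0.000378) = 3.42.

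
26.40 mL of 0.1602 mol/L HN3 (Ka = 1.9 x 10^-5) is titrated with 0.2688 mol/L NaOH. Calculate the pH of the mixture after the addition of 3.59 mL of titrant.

Initial n(HN3) = 0.1602 x 0.02640 = 0.004229 mol.
n(NaOH) added = 0.2688 x 0.003590 = 0.0009650 mol, converting that many moles of HN3 to N3-.
Remaining n(HN3) = 0.003264 mol; n(N3-) = 0.0009650 mol.
By Henderson-Hasselbalch, pH = pKa + log([A^-]/[HA]) = 4.72 + log(0.0009650/0.003264) = 4.72 + (-0.53) = 4.19.

4.19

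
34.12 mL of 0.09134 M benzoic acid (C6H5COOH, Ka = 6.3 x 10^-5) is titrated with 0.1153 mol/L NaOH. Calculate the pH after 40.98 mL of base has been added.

n(acid) = 0.09134 x 0.03412 = 0.003117 mol; n(NaOH) added = 0.1153 x 0.04098 = 0.004725 mol.
Base is in excess by 0.004725 - 0.003117 = 0.001608 mol in a total volume of 0.07510 L.
[OH^-] = 0.001608/0.07510 = 0.02142 M, so pOH = 1.67 and pH = 14.00 - 1.67 = 12.33.

12.33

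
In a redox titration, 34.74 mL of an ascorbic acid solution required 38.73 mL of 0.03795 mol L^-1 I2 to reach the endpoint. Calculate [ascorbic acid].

n(I2) = 0.03795 x 0.03873 = 0.001470 mol.
From the balanced equation, 1 mol I2 reacts with 1 mol ascorbic acid, so n(ascorbic acid) = 0.001470 x 1/1 = 0.001470 mol.
[ascorbic acid] = 0.001470 / 0.03474 L = 0.0423 M.

0.0423 M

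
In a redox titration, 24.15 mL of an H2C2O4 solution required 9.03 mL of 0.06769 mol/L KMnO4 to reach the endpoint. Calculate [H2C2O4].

0.0633 M

n(KMnO4) = 0.06769 x 0.009030 = 0.0006112 mol.
From the balanced equation, 2 mol KMnO4 reacts with 5 mol H2C2O4, so n(H2C2O4) = 0.0006112 x 5/2 = 0.001528 mol.
[H2C2O4] = 0.001528 / 0.02415 L = 0.0633 M.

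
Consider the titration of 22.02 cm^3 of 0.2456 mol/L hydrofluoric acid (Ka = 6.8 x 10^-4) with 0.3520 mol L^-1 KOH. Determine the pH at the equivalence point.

8.16

n(HF) = 0.2456 x 0.02202 = 0.005408 mol; V(KOH) at equivalence = 0.005408/0.3520 = 0.01536 L.
At equivalence all the acid is converted to F-; total volume = 0.02202 + 0.01536 = 0.03738 L, so [F-] = 0.005408/0.03738 = 0.1447 M.
Kb = Kw/Ka = 1.0e-14 / 6.8 x 10^-4 = 1.47e-11.
[OH^-] = sqrt(Kb x [F-]) = sqrt(1.47e-11 x 0.1447) = 1.46e-6 M.
pOH = 5.84, so pH = 14.00 - 5.84 = 8.16.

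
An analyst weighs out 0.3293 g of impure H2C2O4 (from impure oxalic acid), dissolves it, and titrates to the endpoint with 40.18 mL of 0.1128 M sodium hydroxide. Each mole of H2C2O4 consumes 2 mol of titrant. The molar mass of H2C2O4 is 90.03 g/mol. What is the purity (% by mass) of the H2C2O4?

n(NaOH) = 0.1128 x 0.04018 = 0.004532 mol.
n(H2C2O4) = 0.004532 / 2 = 0.002266 mol.
mass of H2C2O4 = 0.002266 x 90.03 = 0.2040 g.
% purity = 0.2040 / 0.3293 x 100 = 62.0%.

62.0%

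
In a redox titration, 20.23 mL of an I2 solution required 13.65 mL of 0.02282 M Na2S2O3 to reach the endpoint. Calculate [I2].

0.00770 M

n(Na2S2O3) = 0.02282 x 0.01365 = 0.0003115 mol.
From the balanced equation, 2 mol Na2S2O3 reacts with 1 mol I2, so n(I2) = 0.0003115 x 1/2 = 0.0001557 mol.
[I2] = 0.0001557 / 0.02023 L = 0.00770 M.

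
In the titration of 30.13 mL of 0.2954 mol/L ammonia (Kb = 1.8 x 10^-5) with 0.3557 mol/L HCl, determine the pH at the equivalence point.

n(NH3) = 0.2954 x 0.03013 = 0.008900 mol; V(HCl) at equivalence = 0.008900/0.3557 = 0.02502 L.
At equivalence the base is fully converted to NH4+; total volume = 0.05515 L, so [NH4+] = 0.008900/0.05515 = 0.1614 M.
Ka(NH4+) = Kw/Kb = 1.0e-14 / 1.8 x 10^-5 = 5.56e-10.
[H^+] = sqrt(Ka x [NH4+]) = sqrt(5.56e-10 x 0.1614) = 9.47e-6 M.
pH = -log(9.47e-6) = 5.02.

5.02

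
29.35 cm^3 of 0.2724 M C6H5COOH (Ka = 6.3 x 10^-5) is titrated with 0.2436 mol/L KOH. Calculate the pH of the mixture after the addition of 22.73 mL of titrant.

Initial n(C6H5COOH) = 0.2724 x 0.02935 = 0.007995 mol.
n(KOH) added = 0.2436 x 0.02273 = 0.005537 mol, converting that many moles of C6H5COOH to C6H5COO-.
Remaining n(C6H5COOH) = 0.002458 mol; n(C6H5COO-) = 0.005537 mol.
By Henderson-Hasselbalch, pH = pKa + log([A^-]/[HA]) = 4.20 + log(0.005537/0.002458) = 4.20 + (+0.35) = 4.55.

4.55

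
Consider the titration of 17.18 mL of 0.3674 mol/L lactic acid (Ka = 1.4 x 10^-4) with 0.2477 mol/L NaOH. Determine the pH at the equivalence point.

n(HC3H5O3) = 0.3674 x 0.01718 = 0.006312 mol; V(NaOH) at equivalence = 0.006312/0.2477 = 0.02548 L.
At equivalence all the acid is converted to C3H5O3-; total volume = 0.01718 + 0.02548 = 0.04266 L, so [C3H5O3-] = 0.006312/0.04266 = 0.1480 M.
Kb = Kw/Ka = 1.0e-14 / 1.4 x 10^-4 = 7.14e-11.
[OH^-] = sqrt(Kb x [C3H5O3-]) = sqrt(7.14e-11 x 0.1480) = 3.25e-6 M.
pOH = 5.49, so pH = 14.00 - 5.49 = 8.51.

8.51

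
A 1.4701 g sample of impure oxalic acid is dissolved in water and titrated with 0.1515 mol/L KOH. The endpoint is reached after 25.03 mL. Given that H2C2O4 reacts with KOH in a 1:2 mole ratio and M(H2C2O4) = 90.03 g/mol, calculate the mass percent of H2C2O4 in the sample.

11.6%

n(KOH) = 0.1515 x 0.02503 = 0.003792 mol.
n(H2C2O4) = 0.003792 / 2 = 0.001896 mol.
mass of H2C2O4 = 0.001896 x 90.03 = 0.1707 g.
% purity = 0.1707 / 1.4701 x 100 = 11.6%.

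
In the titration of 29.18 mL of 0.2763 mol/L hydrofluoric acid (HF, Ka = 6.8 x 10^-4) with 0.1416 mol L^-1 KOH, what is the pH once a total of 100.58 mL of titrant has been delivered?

n(acid) = 0.2763 x 0.02918 = 0.008062 mol; n(KOH) added = 0.1416 x 0.1006 = 0.01424 mol.
Base is in excess by 0.01424 - 0.008062 = 0.006180 mol in a total volume of 0.1298 L.
[OH^-] = 0.006180/0.1298 = 0.04762 M, so pOH = 1.32 and pH = 14.00 - 1.32 = 12.68.

12.68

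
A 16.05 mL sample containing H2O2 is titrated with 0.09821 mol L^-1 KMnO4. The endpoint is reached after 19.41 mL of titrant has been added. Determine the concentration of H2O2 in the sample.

n(KMnO4) = 0.09821 x 0.01941 = 0.001906 mol.
From the balanced equation, 2 mol KMnO4 reacts with 5 mol H2O2, so n(H2O2) = 0.001906 x 5/2 = 0.004766 mol.
[H2O2] = 0.004766 / 0.01605 L = 0.297 M.

0.297 M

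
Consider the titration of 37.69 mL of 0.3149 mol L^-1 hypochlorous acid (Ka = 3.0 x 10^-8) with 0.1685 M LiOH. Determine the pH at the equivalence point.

n(HClO) = 0.3149 x 0.03769 = 0.01187 mol; V(LiOH) at equivalence = 0.01187/0.1685 = 0.07044 L.
At equivalence all the acid is converted to ClO-; total volume = 0.03769 + 0.07044 = 0.1081 L, so [ClO-] = 0.01187/0.1081 = 0.1098 M.
Kb = Kw/Ka = 1.0e-14 / 3.0 x 10^-8 = 3.33e-7.
[OH^-] = sqrt(Kb x [ClO-]) = sqrt(3.33e-7 x 0.1098) = 0.000191 M.
pOH = 3.72, so pH = 14.00 - 3.72 = 10.28.

10.28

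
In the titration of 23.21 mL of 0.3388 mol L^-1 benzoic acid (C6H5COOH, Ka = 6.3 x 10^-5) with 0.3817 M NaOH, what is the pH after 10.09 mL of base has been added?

4.18

Initial n(C6H5COOH) = 0.3388 x 0.02321 = 0.007864 mol.
n(NaOH) added = 0.3817 x 0.01009 = 0.003851 mol, converting that many moles of C6H5COOH to C6H5COO-.
Remaining n(C6H5COOH) = 0.004012 mol; n(C6H5COO-) = 0.003851 mol.
By Henderson-Hasselbalch, pH = pKa + log([A^-]/[HA]) = 4.20 + log(0.003851/0.004012) = 4.20 + (-0.02) = 4.18.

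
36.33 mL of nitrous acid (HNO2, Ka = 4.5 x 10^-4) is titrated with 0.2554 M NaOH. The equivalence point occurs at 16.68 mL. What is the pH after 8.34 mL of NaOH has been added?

8.34 mL is exactly half the equivalence volume (16.68/2), i.e. the half-equivalence point.
There, n(HA) = n(A^-), so pH = pKa = -log(4.5 x 10^-4) = 3.35.

3.35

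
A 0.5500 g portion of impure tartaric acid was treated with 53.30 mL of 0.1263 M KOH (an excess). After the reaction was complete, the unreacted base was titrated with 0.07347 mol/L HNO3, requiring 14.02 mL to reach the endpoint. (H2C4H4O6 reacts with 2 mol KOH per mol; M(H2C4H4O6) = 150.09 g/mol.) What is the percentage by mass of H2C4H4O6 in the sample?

77.8%

Total n(KOH) added = 0.1263 x 0.05330 = 0.006732 mol.
n(HNO3) used = 0.07347 x 0.01402 = 0.001030 mol, which equals the excess n(KOH).
So n(KOH) consumed by the sample = 0.006732 - 0.001030 = 0.005702 mol.
n(H2C4H4O6) = 0.005702 / 2 = 0.002851 mol.
mass H2C4H4O6 = 0.002851 x 150.09 = 0.4279 g, so %H2C4H4O6 = 0.4279/0.5500 x 100 = 77.8%.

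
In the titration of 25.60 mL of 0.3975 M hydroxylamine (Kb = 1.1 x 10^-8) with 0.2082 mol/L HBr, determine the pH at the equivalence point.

3.45

n(NH2OH) = 0.3975 x 0.02560 = 0.01018 mol; V(HBr) at equivalence = 0.01018/0.2082 = 0.04888 L.
At equivalence the base is fully converted to NH3OH+; total volume = 0.07448 L, so [NH3OH+] = 0.01018/0.07448 = 0.1366 M.
Ka(NH3OH+) = Kw/Kb = 1.0e-14 / 1.1 x 10^-8 = 9.09e-7.
[H^+] = sqrt(Ka x [NH3OH+]) = sqrt(9.09e-7 x 0.1366) = 0.000352 M.
pH = -log(0.000352) = 3.45.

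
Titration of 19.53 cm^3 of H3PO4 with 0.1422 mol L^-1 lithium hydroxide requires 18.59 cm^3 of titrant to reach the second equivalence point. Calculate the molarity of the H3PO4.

n(LiOH) = 0.1422 x 0.01859 = 0.002643 mol.
At the second equivalence point, 2 mol OH^- react per mol H3PO4, so n(H3PO4) = 0.002643 / 2 = 0.001322 mol.
[H3PO4] = 0.001322 / 0.01953 L = 0.0677 M.

0.0677 M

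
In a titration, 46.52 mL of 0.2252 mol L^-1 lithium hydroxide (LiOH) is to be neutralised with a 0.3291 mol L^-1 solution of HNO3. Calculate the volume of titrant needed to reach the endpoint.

n(LiOH) = 0.2252 mol/L x 0.04652 L = 0.01048 mol.
At equivalence n(HNO3) = n(LiOH) = 0.01048 mol.
V(HNO3) = 0.01048 / 0.3291 = 0.03183 L = 31.8 mL.

31.8 mL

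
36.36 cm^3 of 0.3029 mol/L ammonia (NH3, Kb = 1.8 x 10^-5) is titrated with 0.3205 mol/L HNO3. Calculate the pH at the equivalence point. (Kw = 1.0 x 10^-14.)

n(NH3) = 0.3029 x 0.03636 = 0.01101 mol; V(HNO3) at equivalence = 0.01101/0.3205 = 0.03436 L.
At equivalence the base is fully converted to NH4+; total volume = 0.07072 L, so [NH4+] = 0.01101/0.07072 = 0.1557 M.
Ka(NH4+) = Kw/Kb = 1.0e-14 / 1.8 x 10^-5 = 5.56e-10.
[H^+] = sqrt(Ka x [NH4+]) = sqrt(5.56e-10 x 0.1557) = 9.30e-6 M.
pH = -log(9.30e-6) = 5.03.

5.03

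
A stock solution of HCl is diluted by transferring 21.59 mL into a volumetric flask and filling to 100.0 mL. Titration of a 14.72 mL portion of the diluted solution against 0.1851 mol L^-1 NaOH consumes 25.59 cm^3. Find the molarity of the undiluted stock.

n(NaOH) = 0.1851 x 0.02559 = 0.004737 mol.
n(HCl) in the aliquot = 0.004737 mol.
[diluted HCl] = 0.004737 / 0.01472 = 0.3218 M.
Dilution factor = 100.0/21.59 = 4.632, so [stock] = 0.3218 x 4.632 = 1.49 M.

1.49 M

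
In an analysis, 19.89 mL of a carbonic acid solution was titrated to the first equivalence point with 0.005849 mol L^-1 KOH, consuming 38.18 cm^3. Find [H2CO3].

n(KOH) = 0.005849 x 0.03818 = 0.0002233 mol.
At the first equivalence point, 1 mol OH^- react per mol H2CO3, so n(H2CO3) = 0.0002233 / 1 = 0.0002233 mol.
[H2CO3] = 0.0002233 / 0.01989 L = 0.0112 M.

0.0112 M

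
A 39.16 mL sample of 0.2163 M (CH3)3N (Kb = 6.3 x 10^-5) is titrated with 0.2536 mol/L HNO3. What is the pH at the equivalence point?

5.37

n((CH3)3N) = 0.2163 x 0.03916 = 0.008470 mol; V(HNO3) at equivalence = 0.008470/0.2536 = 0.03340 L.
At equivalence the base is fully converted to (CH3)3NH+; total volume = 0.07256 L, so [(CH3)3NH+] = 0.008470/0.07256 = 0.1167 M.
Ka((CH3)3NH+) = Kw/Kb = 1.0e-14 / 6.3 x 10^-5 = 1.59e-10.
[H^+] = sqrt(Ka x [(CH3)3NH+]) = sqrt(1.59e-10 x 0.1167) = 4.30e-6 M.
pH = -log(4.30e-6) = 5.37.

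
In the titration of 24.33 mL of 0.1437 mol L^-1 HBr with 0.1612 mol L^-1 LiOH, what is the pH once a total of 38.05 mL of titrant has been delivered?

12.63

n(acid) = 0.1437 x 0.02433 = 0.003496 mol; n(LiOH) added = 0.1612 x 0.03805 = 0.006134 mol.
Base is in excess by 0.006134 - 0.003496 = 0.002637 mol in a total volume of 0.06238 L.
[OH^-] = 0.002637/0.06238 = 0.04228 M, so pOH = 1.37 and pH = 14.00 - 1.37 = 12.63.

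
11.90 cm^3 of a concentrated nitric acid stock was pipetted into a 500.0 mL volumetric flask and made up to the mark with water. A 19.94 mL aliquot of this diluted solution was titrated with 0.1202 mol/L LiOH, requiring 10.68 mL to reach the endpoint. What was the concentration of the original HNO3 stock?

2.71 M

n(LiOH) = 0.1202 x 0.01068 = 0.001284 mol.
n(HNO3) in the aliquot = 0.001284 mol.
[diluted HNO3] = 0.001284 / 0.01994 = 0.06438 M.
Dilution factor = 500.0/11.90 = 42.02, so [stock] = 0.06438 x 42.02 = 2.71 M.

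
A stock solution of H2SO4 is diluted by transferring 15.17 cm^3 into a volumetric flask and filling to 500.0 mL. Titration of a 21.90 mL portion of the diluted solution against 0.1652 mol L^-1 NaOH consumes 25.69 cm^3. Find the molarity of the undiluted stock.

n(NaOH) = 0.1652 x 0.02569 = 0.004244 mol.
n(H2SO4) in the aliquot = 0.004244 x 1/2 = 0.002122 mol.
[diluted H2SO4] = 0.002122 / 0.02190 = 0.09689 M.
Dilution factor = 500.0/15.17 = 32.96, so [stock] = 0.09689 x 32.96 = 3.19 M.

3.19 M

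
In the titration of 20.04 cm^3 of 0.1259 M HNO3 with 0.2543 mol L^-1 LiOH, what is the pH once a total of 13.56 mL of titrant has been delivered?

n(acid) = 0.1259 x 0.02004 = 0.002523 mol; n(LiOH) added = 0.2543 x 0.01356 = 0.003448 mol.
Base is in excess by 0.003448 - 0.002523 = 0.0009253 mol in a total volume of 0.03360 L.
[OH^-] = 0.0009253/0.03360 = 0.02754 M, so pOH = 1.56 and pH = 14.00 - 1.56 = 12.44.

12.44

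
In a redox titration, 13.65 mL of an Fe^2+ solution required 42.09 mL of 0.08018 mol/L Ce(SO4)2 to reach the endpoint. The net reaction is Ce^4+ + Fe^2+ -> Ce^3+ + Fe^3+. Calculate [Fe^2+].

0.247 M

n(Ce(SO4)2) = 0.08018 x 0.04209 = 0.003375 mol.
From the balanced equation, 1 mol Ce(SO4)2 reacts with 1 mol Fe^2+, so n(Fe^2+) = 0.003375 x 1/1 = 0.003375 mol.
[Fe^2+] = 0.003375 / 0.01365 L = 0.247 M.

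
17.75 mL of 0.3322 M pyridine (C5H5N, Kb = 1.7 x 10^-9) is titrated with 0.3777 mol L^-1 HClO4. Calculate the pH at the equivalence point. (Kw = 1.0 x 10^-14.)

n(C5H5N) = 0.3322 x 0.01775 = 0.005897 mol; V(HClO4) at equivalence = 0.005897/0.3777 = 0.01561 L.
At equivalence the base is fully converted to C5H5NH+; total volume = 0.03336 L, so [C5H5NH+] = 0.005897/0.03336 = 0.1767 M.
Ka(C5H5NH+) = Kw/Kb = 1.0e-14 / 1.7 x 10^-9 = 5.88e-6.
[H^+] = sqrt(Ka x [C5H5NH+]) = sqrt(5.88e-6 x 0.1767) = 0.00102 M.
pH = -log(0.00102) = 2.99.

2.99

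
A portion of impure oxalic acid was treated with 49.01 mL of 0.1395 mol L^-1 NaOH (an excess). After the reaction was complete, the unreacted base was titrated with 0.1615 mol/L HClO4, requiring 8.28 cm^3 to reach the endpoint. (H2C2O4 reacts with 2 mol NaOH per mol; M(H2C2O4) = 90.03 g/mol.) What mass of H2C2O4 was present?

Total n(NaOH) added = 0.1395 x 0.04901 = 0.006837 mol.
n(HClO4) used = 0.1615 x 0.008280 = 0.001337 mol, which equals the excess n(NaOH).
So n(NaOH) consumed by the sample = 0.006837 - 0.001337 = 0.005500 mol.
n(H2C2O4) = 0.005500 / 2 = 0.002750 mol.
mass = 0.002750 mol x 90.03 g/mol = 0.248 g.

0.248 g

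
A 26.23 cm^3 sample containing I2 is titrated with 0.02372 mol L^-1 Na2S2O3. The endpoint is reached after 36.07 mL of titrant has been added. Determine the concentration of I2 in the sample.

n(Na2S2O3) = 0.02372 x 0.03607 = 0.0008556 mol.
From the balanced equation, 2 mol Na2S2O3 reacts with 1 mol I2, so n(I2) = 0.0008556 x 1/2 = 0.0004278 mol.
[I2] = 0.0004278 / 0.02623 L = 0.0163 M.

0.0163 M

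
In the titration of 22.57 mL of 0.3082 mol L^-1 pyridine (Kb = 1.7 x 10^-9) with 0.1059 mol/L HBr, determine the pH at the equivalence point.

3.17

n(C5H5N) = 0.3082 x 0.02257 = 0.006956 mol; V(HBr) at equivalence = 0.006956/0.1059 = 0.06569 L.
At equivalence the base is fully converted to C5H5NH+; total volume = 0.08826 L, so [C5H5NH+] = 0.006956/0.08826 = 0.07882 M.
Ka(C5H5NH+) = Kw/Kb = 1.0e-14 / 1.7 x 10^-9 = 5.88e-6.
[H^+] = sqrt(Ka x [C5H5NH+]) = sqrt(5.88e-6 x 0.07882) = 0.000681 M.
pH = -log(0.000681) = 3.17.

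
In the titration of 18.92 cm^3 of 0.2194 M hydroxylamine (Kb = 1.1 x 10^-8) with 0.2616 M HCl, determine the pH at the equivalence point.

3.48

n(NH2OH) = 0.2194 x 0.01892 = 0.004151 mol; V(HCl) at equivalence = 0.004151/0.2616 = 0.01587 L.
At equivalence the base is fully converted to NH3OH+; total volume = 0.03479 L, so [NH3OH+] = 0.004151/0.03479 = 0.1193 M.
Ka(NH3OH+) = Kw/Kb = 1.0e-14 / 1.1 x 10^-8 = 9.09e-7.
[H^+] = sqrt(Ka x [NH3OH+]) = sqrt(9.09e-7 x 0.1193) = 0.000329 M.
pH = -log(0.000329) = 3.48.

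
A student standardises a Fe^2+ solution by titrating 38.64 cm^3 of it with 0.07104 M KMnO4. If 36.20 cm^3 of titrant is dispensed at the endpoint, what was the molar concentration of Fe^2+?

n(KMnO4) = 0.07104 x 0.03620 = 0.002572 mol.
From the balanced equation, 1 mol KMnO4 reacts with 5 mol Fe^2+, so n(Fe^2+) = 0.002572 x 5/1 = 0.01286 mol.
[Fe^2+] = 0.01286 / 0.03864 L = 0.333 M.

0.333 M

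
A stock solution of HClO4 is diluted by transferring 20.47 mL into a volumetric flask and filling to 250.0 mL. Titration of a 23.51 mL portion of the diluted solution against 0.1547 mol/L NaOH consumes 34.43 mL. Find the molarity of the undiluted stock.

2.77 M

n(NaOH) = 0.1547 x 0.03443 = 0.005326 mol.
n(HClO4) in the aliquot = 0.005326 mol.
[diluted HClO4] = 0.005326 / 0.02351 = 0.2266 M.
Dilution factor = 250.0/20.47 = 12.21, so [stock] = 0.2266 x 12.21 = 2.77 M.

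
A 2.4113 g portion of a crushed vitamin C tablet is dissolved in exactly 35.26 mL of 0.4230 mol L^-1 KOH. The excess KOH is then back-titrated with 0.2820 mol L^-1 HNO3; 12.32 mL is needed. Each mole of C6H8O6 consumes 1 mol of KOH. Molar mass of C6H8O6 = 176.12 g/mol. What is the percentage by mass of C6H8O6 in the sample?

83.6%

Total n(KOH) added = 0.4230 x 0.03526 = 0.01491 mol.
n(HNO3) used = 0.2820 x 0.01232 = 0.003474 mol, which equals the excess n(KOH).
So n(KOH) consumed by the sample = 0.01491 - 0.003474 = 0.01144 mol.
n(C6H8O6) = 0.01144 / 1 = 0.01144 mol.
mass C6H8O6 = 0.01144 x 176.12 = 2.015 g, so %C6H8O6 = 2.015/2.4113 x 100 = 83.6%.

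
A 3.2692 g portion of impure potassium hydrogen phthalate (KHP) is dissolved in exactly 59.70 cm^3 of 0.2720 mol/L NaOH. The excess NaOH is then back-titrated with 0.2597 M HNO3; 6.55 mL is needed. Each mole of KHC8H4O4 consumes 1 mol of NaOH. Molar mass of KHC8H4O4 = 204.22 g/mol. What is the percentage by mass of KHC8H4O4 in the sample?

90.8%

Total n(NaOH) added = 0.2720 x 0.05970 = 0.01624 mol.
n(HNO3) used = 0.2597 x 0.006550 = 0.001701 mol, which equals the excess n(NaOH).
So n(NaOH) consumed by the sample = 0.01624 - 0.001701 = 0.01454 mol.
n(KHC8H4O4) = 0.01454 / 1 = 0.01454 mol.
mass KHC8H4O4 = 0.01454 x 204.22 = 2.969 g, so %KHC8H4O4 = 2.969/3.2692 x 100 = 90.8%.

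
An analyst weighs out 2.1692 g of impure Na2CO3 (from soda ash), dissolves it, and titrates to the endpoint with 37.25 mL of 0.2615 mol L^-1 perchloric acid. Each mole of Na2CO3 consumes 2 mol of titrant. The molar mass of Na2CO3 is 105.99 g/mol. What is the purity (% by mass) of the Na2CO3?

n(HClO4) = 0.2615 x 0.03725 = 0.009741 mol.
n(Na2CO3) = 0.009741 / 2 = 0.004870 mol.
mass of Na2CO3 = 0.004870 x 105.99 = 0.5162 g.
% purity = 0.5162 / 2.1692 x 100 = 23.8%.

23.8%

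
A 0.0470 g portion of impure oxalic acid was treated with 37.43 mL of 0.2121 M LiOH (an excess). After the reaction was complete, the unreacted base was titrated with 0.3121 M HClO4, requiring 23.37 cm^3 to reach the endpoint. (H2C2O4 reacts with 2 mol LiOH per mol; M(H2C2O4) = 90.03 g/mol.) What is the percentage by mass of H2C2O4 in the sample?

61.8%

Total n(LiOH) added = 0.2121 x 0.03743 = 0.007939 mol.
n(HClO4) used = 0.3121 x 0.02337 = 0.007294 mol, which equals the excess n(LiOH).
So n(LiOH) consumed by the sample = 0.007939 - 0.007294 = 0.0006451 mol.
n(H2C2O4) = 0.0006451 / 2 = 0.0003226 mol.
mass H2C2O4 = 0.0003226 x 90.03 = 0.02904 g, so %H2C2O4 = 0.02904/0.0470 x 100 = 61.8%.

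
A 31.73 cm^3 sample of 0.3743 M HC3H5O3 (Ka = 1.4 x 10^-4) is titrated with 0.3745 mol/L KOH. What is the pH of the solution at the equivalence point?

n(HC3H5O3) = 0.3743 x 0.03173 = 0.01188 mol; V(KOH) at equivalence = 0.01188/0.3745 = 0.03171 L.
At equivalence all the acid is converted to C3H5O3-; total volume = 0.03173 + 0.03171 = 0.06344 L, so [C3H5O3-] = 0.01188/0.06344 = 0.1872 M.
Kb = Kw/Ka = 1.0e-14 / 1.4 x 10^-4 = 7.14e-11.
[OH^-] = sqrt(Kb x [C3H5O3-]) = sqrt(7.14e-11 x 0.1872) = 3.66e-6 M.
pOH = 5.44, so pH = 14.00 - 5.44 = 8.56.

8.56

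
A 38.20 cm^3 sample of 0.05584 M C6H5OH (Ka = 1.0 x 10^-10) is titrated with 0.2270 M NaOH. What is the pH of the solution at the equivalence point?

11.33

n(C6H5OH) = 0.05584 x 0.03820 = 0.002133 mol; V(NaOH) at equivalence = 0.002133/0.2270 = 0.009397 L.
At equivalence all the acid is converted to C6H5O-; total volume = 0.03820 + 0.009397 = 0.04760 L, so [C6H5O-] = 0.002133/0.04760 = 0.04482 M.
Kb = Kw/Ka = 1.0e-14 / 1.0 x 10^-10 = 0.000100.
[OH^-] = sqrt(Kb x [C6H5O-]) = sqrt(0.000100 x 0.04482) = 0.00212 M.
pOH = 2.67, so pH = 14.00 - 2.67 = 11.33.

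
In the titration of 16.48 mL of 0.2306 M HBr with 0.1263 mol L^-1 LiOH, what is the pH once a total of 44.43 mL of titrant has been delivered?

12.47

n(acid) = 0.2306 x 0.01648 = 0.003800 mol; n(LiOH) added = 0.1263 x 0.04443 = 0.005612 mol.
Base is in excess by 0.005612 - 0.003800 = 0.001811 mol in a total volume of 0.06091 L.
[OH^-] = 0.001811/0.06091 = 0.02974 M, so pOH = 1.53 and pH = 14.00 - 1.53 = 12.47.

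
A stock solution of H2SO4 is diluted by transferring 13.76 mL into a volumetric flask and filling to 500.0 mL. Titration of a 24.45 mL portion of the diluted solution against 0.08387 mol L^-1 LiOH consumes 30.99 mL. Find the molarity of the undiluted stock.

1.93 M

n(LiOH) = 0.08387 x 0.03099 = 0.002599 mol.
n(H2SO4) in the aliquot = 0.002599 x 1/2 = 0.001300 mol.
[diluted H2SO4] = 0.001300 / 0.02445 = 0.05315 M.
Dilution factor = 500.0/13.76 = 36.34, so [stock] = 0.05315 x 36.34 = 1.93 M.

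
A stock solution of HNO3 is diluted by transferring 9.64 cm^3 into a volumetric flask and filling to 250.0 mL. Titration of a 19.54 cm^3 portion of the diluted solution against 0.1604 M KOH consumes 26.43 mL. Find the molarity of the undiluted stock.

5.63 M

n(KOH) = 0.1604 x 0.02643 = 0.004239 mol.
n(HNO3) in the aliquot = 0.004239 mol.
[diluted HNO3] = 0.004239 / 0.01954 = 0.2170 M.
Dilution factor = 250.0/9.640 = 25.93, so [stock] = 0.2170 x 25.93 = 5.63 M.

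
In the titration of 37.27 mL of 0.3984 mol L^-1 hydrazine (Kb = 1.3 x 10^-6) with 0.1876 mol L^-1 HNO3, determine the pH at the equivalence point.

4.50

n(N2H4) = 0.3984 x 0.03727 = 0.01485 mol; V(HNO3) at equivalence = 0.01485/0.1876 = 0.07915 L.
At equivalence the base is fully converted to N2H5+; total volume = 0.1164 L, so [N2H5+] = 0.01485/0.1164 = 0.1275 M.
Ka(N2H5+) = Kw/Kb = 1.0e-14 / 1.3 x 10^-6 = 7.69e-9.
[H^+] = sqrt(Ka x [N2H5+]) = sqrt(7.69e-9 x 0.1275) = 3.13e-5 M.
pH = -log(3.13e-5) = 4.50.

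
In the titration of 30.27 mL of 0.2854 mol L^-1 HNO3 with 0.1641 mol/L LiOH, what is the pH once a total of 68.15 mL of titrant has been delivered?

12.41

n(acid) = 0.2854 x 0.03027 = 0.008639 mol; n(LiOH) added = 0.1641 x 0.06815 = 0.01118 mol.
Base is in excess by 0.01118 - 0.008639 = 0.002544 mol in a total volume of 0.09842 L.
[OH^-] = 0.002544/0.09842 = 0.02585 M, so pOH = 1.59 and pH = 14.00 - 1.59 = 12.41.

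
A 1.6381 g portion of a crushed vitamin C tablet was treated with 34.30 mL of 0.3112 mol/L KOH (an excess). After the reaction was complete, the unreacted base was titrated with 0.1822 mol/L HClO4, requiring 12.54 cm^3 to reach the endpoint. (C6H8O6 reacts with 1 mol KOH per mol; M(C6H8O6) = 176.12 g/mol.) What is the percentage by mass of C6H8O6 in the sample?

90.2%

Total n(KOH) added = 0.3112 x 0.03430 = 0.01067 mol.
n(HClO4) used = 0.1822 x 0.01254 = 0.002285 mol, which equals the excess n(KOH).
So n(KOH) consumed by the sample = 0.01067 - 0.002285 = 0.008389 mol.
n(C6H8O6) = 0.008389 / 1 = 0.008389 mol.
mass C6H8O6 = 0.008389 x 176.12 = 1.478 g, so %C6H8O6 = 1.478/1.6381 x 100 = 90.2%.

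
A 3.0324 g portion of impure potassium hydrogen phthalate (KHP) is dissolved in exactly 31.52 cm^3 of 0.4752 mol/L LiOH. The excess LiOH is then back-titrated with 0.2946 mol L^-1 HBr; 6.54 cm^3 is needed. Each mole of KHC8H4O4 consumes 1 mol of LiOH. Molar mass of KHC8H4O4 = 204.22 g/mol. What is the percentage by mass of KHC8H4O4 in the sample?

87.9%

Total n(LiOH) added = 0.4752 x 0.03152 = 0.01498 mol.
n(HBr) used = 0.2946 x 0.006540 = 0.001927 mol, which equals the excess n(LiOH).
So n(LiOH) consumed by the sample = 0.01498 - 0.001927 = 0.01305 mol.
n(KHC8H4O4) = 0.01305 / 1 = 0.01305 mol.
mass KHC8H4O4 = 0.01305 x 204.22 = 2.665 g, so %KHC8H4O4 = 2.665/3.0324 x 100 = 87.9%.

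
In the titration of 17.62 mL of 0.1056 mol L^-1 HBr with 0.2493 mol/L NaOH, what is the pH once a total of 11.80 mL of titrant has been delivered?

n(acid) = 0.1056 x 0.01762 = 0.001861 mol; n(NaOH) added = 0.2493 x 0.01180 = 0.002942 mol.
Base is in excess by 0.002942 - 0.001861 = 0.001081 mol in a total volume of 0.02942 L.
[OH^-] = 0.001081/0.02942 = 0.03675 M, so pOH = 1.43 and pH = 14.00 - 1.43 = 12.57.

12.57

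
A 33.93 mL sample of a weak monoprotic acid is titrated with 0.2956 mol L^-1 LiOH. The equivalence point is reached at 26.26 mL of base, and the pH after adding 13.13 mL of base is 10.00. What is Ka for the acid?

1.0 x 10^-10

13.13 mL is half of the equivalence volume, so this is the half-equivalence point where [HA] = [A^-].
At half-equivalence pH = pKa, so pKa = 10.00.
Ka = 10^(-10.00) = 1.0 x 10^-10.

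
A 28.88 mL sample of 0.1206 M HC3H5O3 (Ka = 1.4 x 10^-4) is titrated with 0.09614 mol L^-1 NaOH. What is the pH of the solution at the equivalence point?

8.29

n(HC3H5O3) = 0.1206 x 0.02888 = 0.003483 mol; V(NaOH) at equivalence = 0.003483/0.09614 = 0.03623 L.
At equivalence all the acid is converted to C3H5O3-; total volume = 0.02888 + 0.03623 = 0.06511 L, so [C3H5O3-] = 0.003483/0.06511 = 0.05349 M.
Kb = Kw/Ka = 1.0e-14 / 1.4 x 10^-4 = 7.14e-11.
[OH^-] = sqrt(Kb x [C3H5O3-]) = sqrt(7.14e-11 x 0.05349) = 1.95e-6 M.
pOH = 5.71, so pH = 14.00 - 5.71 = 8.29.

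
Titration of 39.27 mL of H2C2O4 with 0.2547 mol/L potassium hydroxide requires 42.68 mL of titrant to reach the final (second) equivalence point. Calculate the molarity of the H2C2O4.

n(KOH) = 0.2547 x 0.04268 = 0.01087 mol.
At the final (second) equivalence point, 2 mol OH^- react per mol H2C2O4, so n(H2C2O4) = 0.01087 / 2 = 0.005435 mol.
[H2C2O4] = 0.005435 / 0.03927 L = 0.138 M.

0.138 M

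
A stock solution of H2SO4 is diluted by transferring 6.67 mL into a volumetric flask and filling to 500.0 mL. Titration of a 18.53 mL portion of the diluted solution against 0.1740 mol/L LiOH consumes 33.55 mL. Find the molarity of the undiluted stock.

11.8 M

n(LiOH) = 0.1740 x 0.03355 = 0.005838 mol.
n(H2SO4) in the aliquot = 0.005838 x 1/2 = 0.002919 mol.
[diluted H2SO4] = 0.002919 / 0.01853 = 0.1575 M.
Dilution factor = 500.0/6.670 = 74.96, so [stock] = 0.1575 x 74.96 = 11.8 M.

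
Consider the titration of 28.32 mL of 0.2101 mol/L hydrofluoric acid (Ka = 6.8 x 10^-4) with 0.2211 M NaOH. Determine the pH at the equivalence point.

n(HF) = 0.2101 x 0.02832 = 0.005950 mol; V(NaOH) at equivalence = 0.005950/0.2211 = 0.02691 L.
At equivalence all the acid is converted to F-; total volume = 0.02832 + 0.02691 = 0.05523 L, so [F-] = 0.005950/0.05523 = 0.1077 M.
Kb = Kw/Ka = 1.0e-14 / 6.8 x 10^-4 = 1.47e-11.
[OH^-] = sqrt(Kb x [F-]) = sqrt(1.47e-11 x 0.1077) = 1.26e-6 M.
pOH = 5.90, so pH = 14.00 - 5.90 = 8.10.

8.10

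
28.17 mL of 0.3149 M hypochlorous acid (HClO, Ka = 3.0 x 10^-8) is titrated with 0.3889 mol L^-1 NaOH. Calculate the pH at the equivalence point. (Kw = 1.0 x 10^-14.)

10.38

n(HClO) = 0.3149 x 0.02817 = 0.008871 mol; V(NaOH) at equivalence = 0.008871/0.3889 = 0.02281 L.
At equivalence all the acid is converted to ClO-; total volume = 0.02817 + 0.02281 = 0.05098 L, so [ClO-] = 0.008871/0.05098 = 0.1740 M.
Kb = Kw/Ka = 1.0e-14 / 3.0 x 10^-8 = 3.33e-7.
[OH^-] = sqrt(Kb x [ClO-]) = sqrt(3.33e-7 x 0.1740) = 0.000241 M.
pOH = 3.62, so pH = 14.00 - 3.62 = 10.38.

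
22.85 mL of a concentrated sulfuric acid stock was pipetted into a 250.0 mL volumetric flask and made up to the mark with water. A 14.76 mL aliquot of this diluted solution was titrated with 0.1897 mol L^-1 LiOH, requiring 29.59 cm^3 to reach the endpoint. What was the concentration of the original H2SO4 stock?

2.08 M

n(LiOH) = 0.1897 x 0.02959 = 0.005613 mol.
n(H2SO4) in the aliquot = 0.005613 x 1/2 = 0.002807 mol.
[diluted H2SO4] = 0.002807 / 0.01476 = 0.1901 M.
Dilution factor = 250.0/22.85 = 10.94, so [stock] = 0.1901 x 10.94 = 2.08 M.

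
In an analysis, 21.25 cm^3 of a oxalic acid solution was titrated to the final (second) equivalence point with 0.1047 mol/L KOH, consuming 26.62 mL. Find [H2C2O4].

n(KOH) = 0.1047 x 0.02662 = 0.002787 mol.
At the final (second) equivalence point, 2 mol OH^- react per mol H2C2O4, so n(H2C2O4) = 0.002787 / 2 = 0.001394 mol.
[H2C2O4] = 0.001394 / 0.02125 L = 0.0656 M.

0.0656 M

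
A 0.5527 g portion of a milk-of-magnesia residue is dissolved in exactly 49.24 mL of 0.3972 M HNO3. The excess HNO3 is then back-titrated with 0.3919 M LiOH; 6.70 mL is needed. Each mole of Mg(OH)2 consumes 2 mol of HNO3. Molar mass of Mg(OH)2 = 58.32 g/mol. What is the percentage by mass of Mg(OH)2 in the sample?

89.3%

Total n(HNO3) added = 0.3972 x 0.04924 = 0.01956 mol.
n(LiOH) used = 0.3919 x 0.006700 = 0.002626 mol, which equals the excess n(HNO3).
So n(HNO3) consumed by the sample = 0.01956 - 0.002626 = 0.01693 mol.
n(Mg(OH)2) = 0.01693 / 2 = 0.008466 mol.
mass Mg(OH)2 = 0.008466 x 58.32 = 0.4937 g, so %Mg(OH)2 = 0.4937/0.5527 x 100 = 89.3%.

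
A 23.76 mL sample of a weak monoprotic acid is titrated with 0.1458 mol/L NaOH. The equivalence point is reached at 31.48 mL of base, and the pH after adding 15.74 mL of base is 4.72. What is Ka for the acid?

1.9 x 10^-5

15.74 mL is half of the equivalence volume, so this is the half-equivalence point where [HA] = [A^-].
At half-equivalence pH = pKa, so pKa = 4.72.
Ka = 10^(-4.72) = 1.9 x 10^-5.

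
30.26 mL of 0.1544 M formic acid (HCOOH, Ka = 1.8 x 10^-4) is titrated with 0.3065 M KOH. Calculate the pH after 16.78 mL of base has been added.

12.00

n(acid) = 0.1544 x 0.03026 = 0.004672 mol; n(KOH) added = 0.3065 x 0.01678 = 0.005143 mol.
Base is in excess by 0.005143 - 0.004672 = 0.0004709 mol in a total volume of 0.04704 L.
[OH^-] = 0.0004709/0.04704 = 0.01001 M, so pOH = 2.00 and pH = 14.00 - 2.00 = 12.00.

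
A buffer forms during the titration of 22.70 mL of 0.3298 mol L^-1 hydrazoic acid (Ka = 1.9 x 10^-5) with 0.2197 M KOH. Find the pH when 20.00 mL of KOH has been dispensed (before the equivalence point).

4.87

Initial n(HN3) = 0.3298 x 0.02270 = 0.007486 mol.
n(KOH) added = 0.2197 x 0.02000 = 0.004394 mol, converting that many moles of HN3 to N3-.
Remaining n(HN3) = 0.003092 mol; n(N3-) = 0.004394 mol.
By Henderson-Hasselbalch, pH = pKa + log([A^-]/[HA]) = 4.72 + log(0.004394/0.003092) = 4.72 + (+0.15) = 4.87.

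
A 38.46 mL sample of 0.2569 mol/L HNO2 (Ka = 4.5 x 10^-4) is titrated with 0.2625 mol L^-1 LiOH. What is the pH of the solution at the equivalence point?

8.23

n(HNO2) = 0.2569 x 0.03846 = 0.009880 mol; V(LiOH) at equivalence = 0.009880/0.2625 = 0.03764 L.
At equivalence all the acid is converted to NO2-; total volume = 0.03846 + 0.03764 = 0.07610 L, so [NO2-] = 0.009880/0.07610 = 0.1298 M.
Kb = Kw/Ka = 1.0e-14 / 4.5 x 10^-4 = 2.22e-11.
[OH^-] = sqrt(Kb x [NO2-]) = sqrt(2.22e-11 x 0.1298) = 1.70e-6 M.
pOH = 5.77, so pH = 14.00 - 5.77 = 8.23.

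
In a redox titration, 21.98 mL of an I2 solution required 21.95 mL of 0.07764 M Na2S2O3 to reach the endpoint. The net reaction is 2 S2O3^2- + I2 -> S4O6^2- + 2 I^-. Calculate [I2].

n(Na2S2O3) = 0.07764 x 0.02195 = 0.001704 mol.
From the balanced equation, 2 mol Na2S2O3 reacts with 1 mol I2, so n(I2) = 0.001704 x 1/2 = 0.0008521 mol.
[I2] = 0.0008521 / 0.02198 L = 0.0388 M.

0.0388 M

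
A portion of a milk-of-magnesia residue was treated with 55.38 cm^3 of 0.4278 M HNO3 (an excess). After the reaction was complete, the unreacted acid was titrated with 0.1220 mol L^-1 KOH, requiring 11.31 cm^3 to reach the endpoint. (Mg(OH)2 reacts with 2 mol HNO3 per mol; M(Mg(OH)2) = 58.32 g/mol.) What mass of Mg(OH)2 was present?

Total n(HNO3) added = 0.4278 x 0.05538 = 0.02369 mol.
n(KOH) used = 0.1220 x 0.01131 = 0.001380 mol, which equals the excess n(HNO3).
So n(HNO3) consumed by the sample = 0.02369 - 0.001380 = 0.02231 mol.
n(Mg(OH)2) = 0.02231 / 2 = 0.01116 mol.
mass = 0.01116 mol x 58.32 g/mol = 0.651 g.

0.651 g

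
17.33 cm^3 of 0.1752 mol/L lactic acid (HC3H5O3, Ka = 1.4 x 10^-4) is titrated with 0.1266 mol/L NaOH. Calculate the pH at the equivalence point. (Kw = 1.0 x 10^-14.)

8.36

n(HC3H5O3) = 0.1752 x 0.01733 = 0.003036 mol; V(NaOH) at equivalence = 0.003036/0.1266 = 0.02398 L.
At equivalence all the acid is converted to C3H5O3-; total volume = 0.01733 + 0.02398 = 0.04131 L, so [C3H5O3-] = 0.003036/0.04131 = 0.07349 M.
Kb = Kw/Ka = 1.0e-14 / 1.4 x 10^-4 = 7.14e-11.
[OH^-] = sqrt(Kb x [C3H5O3-]) = sqrt(7.14e-11 x 0.07349) = 2.29e-6 M.
pOH = 5.64, so pH = 14.00 - 5.64 = 8.36.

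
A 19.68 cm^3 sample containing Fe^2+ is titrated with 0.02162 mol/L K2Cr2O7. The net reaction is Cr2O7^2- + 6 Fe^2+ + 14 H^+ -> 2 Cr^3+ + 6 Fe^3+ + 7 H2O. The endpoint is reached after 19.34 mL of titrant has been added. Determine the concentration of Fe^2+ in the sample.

n(K2Cr2O7) = 0.02162 x 0.01934 = 0.0004181 mol.
From the balanced equation, 1 mol K2Cr2O7 reacts with 6 mol Fe^2+, so n(Fe^2+) = 0.0004181 x 6/1 = 0.002509 mol.
[Fe^2+] = 0.002509 / 0.01968 L = 0.127 M.

0.127 M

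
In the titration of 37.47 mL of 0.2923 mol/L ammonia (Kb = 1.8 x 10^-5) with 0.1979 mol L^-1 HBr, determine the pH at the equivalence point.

5.09

n(NH3) = 0.2923 x 0.03747 = 0.01095 mol; V(HBr) at equivalence = 0.01095/0.1979 = 0.05534 L.
At equivalence the base is fully converted to NH4+; total volume = 0.09281 L, so [NH4+] = 0.01095/0.09281 = 0.1180 M.
Ka(NH4+) = Kw/Kb = 1.0e-14 / 1.8 x 10^-5 = 5.56e-10.
[H^+] = sqrt(Ka x [NH4+]) = sqrt(5.56e-10 x 0.1180) = 8.10e-6 M.
pH = -log(8.10e-6) = 5.09.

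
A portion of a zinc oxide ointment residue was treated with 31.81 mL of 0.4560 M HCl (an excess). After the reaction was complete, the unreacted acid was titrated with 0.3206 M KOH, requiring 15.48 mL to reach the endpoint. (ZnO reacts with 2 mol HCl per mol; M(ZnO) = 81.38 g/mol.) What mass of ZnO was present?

Total n(HCl) added = 0.4560 x 0.03181 = 0.01451 mol.
n(KOH) used = 0.3206 x 0.01548 = 0.004963 mol, which equals the excess n(HCl).
So n(HCl) consumed by the sample = 0.01451 - 0.004963 = 0.009542 mol.
n(ZnO) = 0.009542 / 2 = 0.004771 mol.
mass = 0.004771 mol x 81.38 g/mol = 0.388 g.

0.388 g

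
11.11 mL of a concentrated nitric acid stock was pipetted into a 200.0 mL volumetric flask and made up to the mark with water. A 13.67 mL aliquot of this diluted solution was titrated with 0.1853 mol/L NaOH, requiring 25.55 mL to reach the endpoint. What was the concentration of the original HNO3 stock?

n(NaOH) = 0.1853 x 0.02555 = 0.004734 mol.
n(HNO3) in the aliquot = 0.004734 mol.
[diluted HNO3] = 0.004734 / 0.01367 = 0.3463 M.
Dilution factor = 200.0/11.11 = 18.00, so [stock] = 0.3463 x 18.00 = 6.23 M.

6.23 M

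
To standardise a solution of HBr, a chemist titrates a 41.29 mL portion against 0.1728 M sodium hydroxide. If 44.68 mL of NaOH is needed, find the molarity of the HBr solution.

n(NaOH) delivered = 0.1728 x 0.04468 = 0.007721 mol.
For a 1:1 reaction, n(HBr) = 0.007721 mol.
[HBr] = 0.007721 mol / 0.04129 L = 0.187 M.

0.187 M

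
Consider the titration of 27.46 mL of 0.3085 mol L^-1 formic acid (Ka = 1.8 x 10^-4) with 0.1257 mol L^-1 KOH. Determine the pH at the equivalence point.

8.35

n(HCOOH) = 0.3085 x 0.02746 = 0.008471 mol; V(KOH) at equivalence = 0.008471/0.1257 = 0.06739 L.
At equivalence all the acid is converted to HCOO-; total volume = 0.02746 + 0.06739 = 0.09485 L, so [HCOO-] = 0.008471/0.09485 = 0.08931 M.
Kb = Kw/Ka = 1.0e-14 / 1.8 x 10^-4 = 5.56e-11.
[OH^-] = sqrt(Kb x [HCOO-]) = sqrt(5.56e-11 x 0.08931) = 2.23e-6 M.
pOH = 5.65, so pH = 14.00 - 5.65 = 8.35.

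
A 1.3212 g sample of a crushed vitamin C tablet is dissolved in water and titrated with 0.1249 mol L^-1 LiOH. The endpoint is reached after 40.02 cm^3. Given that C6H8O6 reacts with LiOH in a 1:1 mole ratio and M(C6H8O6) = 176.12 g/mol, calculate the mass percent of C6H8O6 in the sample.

n(LiOH) = 0.1249 x 0.04002 = 0.004998 mol.
n(C6H8O6) = 0.004998 / 1 = 0.004998 mol.
mass of C6H8O6 = 0.004998 x 176.12 = 0.8803 g.
% purity = 0.8803 / 1.3212 x 100 = 66.6%.

66.6%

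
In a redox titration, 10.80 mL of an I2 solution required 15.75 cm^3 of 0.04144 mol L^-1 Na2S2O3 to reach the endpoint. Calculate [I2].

n(Na2S2O3) = 0.04144 x 0.01575 = 0.0006527 mol.
From the balanced equation, 2 mol Na2S2O3 reacts with 1 mol I2, so n(I2) = 0.0006527 x 1/2 = 0.0003263 mol.
[I2] = 0.0003263 / 0.01080 L = 0.0302 M.

0.0302 M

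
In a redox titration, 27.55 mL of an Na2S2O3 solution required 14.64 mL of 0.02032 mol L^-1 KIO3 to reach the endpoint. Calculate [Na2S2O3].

n(KIO3) = 0.02032 x 0.01464 = 0.0002975 mol.
From the balanced equation, 1 mol KIO3 reacts with 6 mol Na2S2O3, so n(Na2S2O3) = 0.0002975 x 6/1 = 0.001785 mol.
[Na2S2O3] = 0.001785 / 0.02755 L = 0.0648 M.

0.0648 M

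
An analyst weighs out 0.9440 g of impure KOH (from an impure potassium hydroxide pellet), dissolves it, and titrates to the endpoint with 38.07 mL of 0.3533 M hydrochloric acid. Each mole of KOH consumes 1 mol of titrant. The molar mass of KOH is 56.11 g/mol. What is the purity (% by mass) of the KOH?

79.9%

n(HCl) = 0.3533 x 0.03807 = 0.01345 mol.
n(KOH) = 0.01345 / 1 = 0.01345 mol.
mass of KOH = 0.01345 x 56.11 = 0.7547 g.
% purity = 0.7547 / 0.9440 x 100 = 79.9%.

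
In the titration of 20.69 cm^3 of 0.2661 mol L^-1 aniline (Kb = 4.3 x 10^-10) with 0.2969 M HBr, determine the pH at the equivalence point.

2.74

n(C6H5NH2) = 0.2661 x 0.02069 = 0.005506 mol; V(HBr) at equivalence = 0.005506/0.2969 = 0.01854 L.
At equivalence the base is fully converted to C6H5NH3+; total volume = 0.03923 L, so [C6H5NH3+] = 0.005506/0.03923 = 0.1403 M.
Ka(C6H5NH3+) = Kw/Kb = 1.0e-14 / 4.3 x 10^-10 = 2.33e-5.
[H^+] = sqrt(Ka x [C6H5NH3+]) = sqrt(2.33e-5 x 0.1403) = 0.00181 M.
pH = -log(0.00181) = 2.74.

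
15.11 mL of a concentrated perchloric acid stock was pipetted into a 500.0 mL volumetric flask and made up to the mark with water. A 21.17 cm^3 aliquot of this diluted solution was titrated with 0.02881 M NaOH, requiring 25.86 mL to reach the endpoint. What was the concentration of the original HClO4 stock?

1.16 M

n(NaOH) = 0.02881 x 0.02586 = 0.0007450 mol.
n(HClO4) in the aliquot = 0.0007450 mol.
[diluted HClO4] = 0.0007450 / 0.02117 = 0.03519 M.
Dilution factor = 500.0/15.11 = 33.09, so [stock] = 0.03519 x 33.09 = 1.16 M.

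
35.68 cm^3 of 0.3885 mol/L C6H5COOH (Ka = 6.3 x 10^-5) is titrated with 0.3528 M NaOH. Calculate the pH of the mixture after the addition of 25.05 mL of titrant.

4.45

Initial n(C6H5COOH) = 0.3885 x 0.03568 = 0.01386 mol.
n(NaOH) added = 0.3528 x 0.02505 = 0.008838 mol, converting that many moles of C6H5COOH to C6H5COO-.
Remaining n(C6H5COOH) = 0.005024 mol; n(C6H5COO-) = 0.008838 mol.
By Henderson-Hasselbalch, pH = pKa + log([A^-]/[HA]) = 4.20 + log(0.008838/0.005024) = 4.20 + (+0.25) = 4.45.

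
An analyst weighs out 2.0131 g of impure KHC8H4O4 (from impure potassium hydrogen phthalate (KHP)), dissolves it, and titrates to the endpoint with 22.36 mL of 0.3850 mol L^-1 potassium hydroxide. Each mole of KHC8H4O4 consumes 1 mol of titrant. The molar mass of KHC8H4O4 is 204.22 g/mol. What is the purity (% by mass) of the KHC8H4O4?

87.3%

n(KOH) = 0.3850 x 0.02236 = 0.008609 mol.
n(KHC8H4O4) = 0.008609 / 1 = 0.008609 mol.
mass of KHC8H4O4 = 0.008609 x 204.22 = 1.758 g.
% purity = 1.758 / 2.0131 x 100 = 87.3%.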